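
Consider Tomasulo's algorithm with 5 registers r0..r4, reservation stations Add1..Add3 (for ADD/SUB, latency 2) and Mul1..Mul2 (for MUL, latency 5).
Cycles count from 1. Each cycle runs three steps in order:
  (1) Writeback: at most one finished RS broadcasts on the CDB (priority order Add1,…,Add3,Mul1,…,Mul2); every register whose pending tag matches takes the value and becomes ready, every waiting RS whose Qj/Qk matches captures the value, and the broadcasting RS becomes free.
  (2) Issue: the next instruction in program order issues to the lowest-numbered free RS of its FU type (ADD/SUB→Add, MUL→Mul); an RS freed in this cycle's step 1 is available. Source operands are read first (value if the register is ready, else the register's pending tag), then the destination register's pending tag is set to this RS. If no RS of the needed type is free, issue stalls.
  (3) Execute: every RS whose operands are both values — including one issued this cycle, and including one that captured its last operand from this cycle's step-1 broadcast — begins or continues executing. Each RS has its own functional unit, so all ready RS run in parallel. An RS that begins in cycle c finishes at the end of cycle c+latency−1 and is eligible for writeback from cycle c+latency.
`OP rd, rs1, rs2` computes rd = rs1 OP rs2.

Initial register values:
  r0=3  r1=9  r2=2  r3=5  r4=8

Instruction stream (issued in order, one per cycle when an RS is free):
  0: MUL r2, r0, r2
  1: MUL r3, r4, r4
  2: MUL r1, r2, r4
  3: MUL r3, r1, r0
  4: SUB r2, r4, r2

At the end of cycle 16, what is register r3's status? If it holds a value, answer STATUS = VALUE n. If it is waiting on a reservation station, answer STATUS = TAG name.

STATUS = VALUE 144

c1: issue MUL r2<-Mul1 | r0:3,r1:9,r2:Mul1,r3:5,r4:8
c2: issue MUL r3<-Mul2 | r0:3,r1:9,r2:Mul1,r3:Mul2,r4:8
c3: stall | r0:3,r1:9,r2:Mul1,r3:Mul2,r4:8
c4: stall | r0:3,r1:9,r2:Mul1,r3:Mul2,r4:8
c5: stall | r0:3,r1:9,r2:Mul1,r3:Mul2,r4:8
c6: CDB Mul1=6; issue MUL r1<-Mul1 | r0:3,r1:Mul1,r2:6,r3:Mul2,r4:8
c7: CDB Mul2=64; issue MUL r3<-Mul2 | r0:3,r1:Mul1,r2:6,r3:Mul2,r4:8
c8: issue SUB r2<-Add1 | r0:3,r1:Mul1,r2:Add1,r3:Mul2,r4:8
c9: - | r0:3,r1:Mul1,r2:Add1,r3:Mul2,r4:8
c10: CDB Add1=2 | r0:3,r1:Mul1,r2:2,r3:Mul2,r4:8
c11: CDB Mul1=48 | r0:3,r1:48,r2:2,r3:Mul2,r4:8
c12: - | r0:3,r1:48,r2:2,r3:Mul2,r4:8
c13: - | r0:3,r1:48,r2:2,r3:Mul2,r4:8
c14: - | r0:3,r1:48,r2:2,r3:Mul2,r4:8
c15: - | r0:3,r1:48,r2:2,r3:Mul2,r4:8
c16: CDB Mul2=144 | r0:3,r1:48,r2:2,r3:144,r4:8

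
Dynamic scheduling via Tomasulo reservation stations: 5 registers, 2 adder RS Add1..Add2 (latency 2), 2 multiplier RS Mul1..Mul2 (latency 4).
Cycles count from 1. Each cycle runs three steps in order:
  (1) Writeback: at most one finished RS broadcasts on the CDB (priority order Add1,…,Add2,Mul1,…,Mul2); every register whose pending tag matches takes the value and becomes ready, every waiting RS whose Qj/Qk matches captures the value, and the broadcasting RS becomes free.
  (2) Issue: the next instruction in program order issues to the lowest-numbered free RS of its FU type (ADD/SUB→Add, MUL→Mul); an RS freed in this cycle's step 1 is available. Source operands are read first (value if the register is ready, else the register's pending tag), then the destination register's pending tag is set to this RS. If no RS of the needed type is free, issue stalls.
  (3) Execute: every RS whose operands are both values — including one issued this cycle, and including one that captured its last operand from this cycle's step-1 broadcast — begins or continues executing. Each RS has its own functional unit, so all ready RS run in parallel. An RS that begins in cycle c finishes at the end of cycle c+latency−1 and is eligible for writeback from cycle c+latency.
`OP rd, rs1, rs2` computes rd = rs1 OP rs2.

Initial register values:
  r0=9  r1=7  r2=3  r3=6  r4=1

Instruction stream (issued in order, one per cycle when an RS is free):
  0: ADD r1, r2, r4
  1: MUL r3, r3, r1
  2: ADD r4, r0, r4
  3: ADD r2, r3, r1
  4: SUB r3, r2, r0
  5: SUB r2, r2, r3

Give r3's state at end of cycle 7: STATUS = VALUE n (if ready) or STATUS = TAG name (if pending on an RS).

STATUS = TAG Add1

cycle 1: issue ADD r1<-Add1 // r0:9,r1:Add1,r2:3,r3:6,r4:1
cycle 2: issue MUL r3<-Mul1 // r0:9,r1:Add1,r2:3,r3:Mul1,r4:1
cycle 3: CDB Add1=4; issue ADD r4<-Add1 // r0:9,r1:4,r2:3,r3:Mul1,r4:Add1
cycle 4: issue ADD r2<-Add2 // r0:9,r1:4,r2:Add2,r3:Mul1,r4:Add1
cycle 5: CDB Add1=10; issue SUB r3<-Add1 // r0:9,r1:4,r2:Add2,r3:Add1,r4:10
cycle 6: stall // r0:9,r1:4,r2:Add2,r3:Add1,r4:10
cycle 7: CDB Mul1=24; stall // r0:9,r1:4,r2:Add2,r3:Add1,r4:10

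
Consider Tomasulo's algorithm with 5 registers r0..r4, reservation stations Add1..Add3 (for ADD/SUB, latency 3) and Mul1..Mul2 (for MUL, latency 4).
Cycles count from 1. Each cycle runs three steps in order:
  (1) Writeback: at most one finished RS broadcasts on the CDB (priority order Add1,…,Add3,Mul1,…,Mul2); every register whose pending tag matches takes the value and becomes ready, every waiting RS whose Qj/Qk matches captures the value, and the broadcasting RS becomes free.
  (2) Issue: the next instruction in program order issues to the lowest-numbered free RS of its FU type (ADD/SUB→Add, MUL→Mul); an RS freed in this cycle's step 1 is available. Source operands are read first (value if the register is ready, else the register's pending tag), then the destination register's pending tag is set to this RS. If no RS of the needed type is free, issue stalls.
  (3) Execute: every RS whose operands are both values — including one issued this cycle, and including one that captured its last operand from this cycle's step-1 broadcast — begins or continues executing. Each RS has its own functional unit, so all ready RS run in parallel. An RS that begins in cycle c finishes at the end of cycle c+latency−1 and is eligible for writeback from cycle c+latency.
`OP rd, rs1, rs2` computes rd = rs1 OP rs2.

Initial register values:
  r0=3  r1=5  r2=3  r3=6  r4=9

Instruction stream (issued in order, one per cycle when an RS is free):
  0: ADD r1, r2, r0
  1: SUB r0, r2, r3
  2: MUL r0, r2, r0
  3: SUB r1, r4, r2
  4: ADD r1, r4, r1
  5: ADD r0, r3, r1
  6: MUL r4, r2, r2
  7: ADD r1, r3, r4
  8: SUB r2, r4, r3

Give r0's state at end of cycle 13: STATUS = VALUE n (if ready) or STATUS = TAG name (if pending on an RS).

STATUS = VALUE 21

c1: issue ADD r1<-Add1 | r0:3,r1:Add1,r2:3,r3:6,r4:9
c2: issue SUB r0<-Add2 | r0:Add2,r1:Add1,r2:3,r3:6,r4:9
c3: issue MUL r0<-Mul1 | r0:Mul1,r1:Add1,r2:3,r3:6,r4:9
c4: CDB Add1=6; issue SUB r1<-Add1 | r0:Mul1,r1:Add1,r2:3,r3:6,r4:9
c5: CDB Add2=-3; issue ADD r1<-Add2 | r0:Mul1,r1:Add2,r2:3,r3:6,r4:9
c6: issue ADD r0<-Add3 | r0:Add3,r1:Add2,r2:3,r3:6,r4:9
c7: CDB Add1=6; issue MUL r4<-Mul2 | r0:Add3,r1:Add2,r2:3,r3:6,r4:Mul2
c8: issue ADD r1<-Add1 | r0:Add3,r1:Add1,r2:3,r3:6,r4:Mul2
c9: CDB Mul1=-9; stall | r0:Add3,r1:Add1,r2:3,r3:6,r4:Mul2
c10: CDB Add2=15; issue SUB r2<-Add2 | r0:Add3,r1:Add1,r2:Add2,r3:6,r4:Mul2
c11: CDB Mul2=9 | r0:Add3,r1:Add1,r2:Add2,r3:6,r4:9
c12: - | r0:Add3,r1:Add1,r2:Add2,r3:6,r4:9
c13: CDB Add3=21 | r0:21,r1:Add1,r2:Add2,r3:6,r4:9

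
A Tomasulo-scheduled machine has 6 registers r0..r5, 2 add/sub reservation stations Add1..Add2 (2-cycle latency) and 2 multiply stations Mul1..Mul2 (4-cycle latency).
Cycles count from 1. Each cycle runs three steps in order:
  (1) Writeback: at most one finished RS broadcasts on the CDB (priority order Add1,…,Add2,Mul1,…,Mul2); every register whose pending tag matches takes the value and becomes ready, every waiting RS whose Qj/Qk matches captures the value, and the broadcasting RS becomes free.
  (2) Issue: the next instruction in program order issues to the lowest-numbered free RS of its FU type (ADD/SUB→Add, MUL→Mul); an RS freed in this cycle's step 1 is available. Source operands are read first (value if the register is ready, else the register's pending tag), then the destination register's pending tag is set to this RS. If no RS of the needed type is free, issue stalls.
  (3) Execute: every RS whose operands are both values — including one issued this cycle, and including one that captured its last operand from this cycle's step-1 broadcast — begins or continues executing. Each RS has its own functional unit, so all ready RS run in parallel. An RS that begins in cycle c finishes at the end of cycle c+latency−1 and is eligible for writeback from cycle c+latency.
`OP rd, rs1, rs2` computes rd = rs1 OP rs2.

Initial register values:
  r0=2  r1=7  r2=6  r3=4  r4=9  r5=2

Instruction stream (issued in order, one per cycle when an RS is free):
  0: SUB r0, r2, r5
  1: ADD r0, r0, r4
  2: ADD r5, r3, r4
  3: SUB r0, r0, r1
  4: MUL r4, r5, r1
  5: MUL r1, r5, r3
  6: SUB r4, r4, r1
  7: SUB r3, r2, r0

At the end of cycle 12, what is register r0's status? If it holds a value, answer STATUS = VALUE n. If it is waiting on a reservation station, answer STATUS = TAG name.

c1: issue SUB r0<-Add1 | r0:Add1,r1:7,r2:6,r3:4,r4:9,r5:2
c2: issue ADD r0<-Add2 | r0:Add2,r1:7,r2:6,r3:4,r4:9,r5:2
c3: CDB Add1=4; issue ADD r5<-Add1 | r0:Add2,r1:7,r2:6,r3:4,r4:9,r5:Add1
c4: stall | r0:Add2,r1:7,r2:6,r3:4,r4:9,r5:Add1
c5: CDB Add1=13; issue SUB r0<-Add1 | r0:Add1,r1:7,r2:6,r3:4,r4:9,r5:13
c6: CDB Add2=13; issue MUL r4<-Mul1 | r0:Add1,r1:7,r2:6,r3:4,r4:Mul1,r5:13
c7: issue MUL r1<-Mul2 | r0:Add1,r1:Mul2,r2:6,r3:4,r4:Mul1,r5:13
c8: CDB Add1=6; issue SUB r4<-Add1 | r0:6,r1:Mul2,r2:6,r3:4,r4:Add1,r5:13
c9: issue SUB r3<-Add2 | r0:6,r1:Mul2,r2:6,r3:Add2,r4:Add1,r5:13
c10: CDB Mul1=91 | r0:6,r1:Mul2,r2:6,r3:Add2,r4:Add1,r5:13
c11: CDB Add2=0 | r0:6,r1:Mul2,r2:6,r3:0,r4:Add1,r5:13
c12: CDB Mul2=52 | r0:6,r1:52,r2:6,r3:0,r4:Add1,r5:13

STATUS = VALUE 6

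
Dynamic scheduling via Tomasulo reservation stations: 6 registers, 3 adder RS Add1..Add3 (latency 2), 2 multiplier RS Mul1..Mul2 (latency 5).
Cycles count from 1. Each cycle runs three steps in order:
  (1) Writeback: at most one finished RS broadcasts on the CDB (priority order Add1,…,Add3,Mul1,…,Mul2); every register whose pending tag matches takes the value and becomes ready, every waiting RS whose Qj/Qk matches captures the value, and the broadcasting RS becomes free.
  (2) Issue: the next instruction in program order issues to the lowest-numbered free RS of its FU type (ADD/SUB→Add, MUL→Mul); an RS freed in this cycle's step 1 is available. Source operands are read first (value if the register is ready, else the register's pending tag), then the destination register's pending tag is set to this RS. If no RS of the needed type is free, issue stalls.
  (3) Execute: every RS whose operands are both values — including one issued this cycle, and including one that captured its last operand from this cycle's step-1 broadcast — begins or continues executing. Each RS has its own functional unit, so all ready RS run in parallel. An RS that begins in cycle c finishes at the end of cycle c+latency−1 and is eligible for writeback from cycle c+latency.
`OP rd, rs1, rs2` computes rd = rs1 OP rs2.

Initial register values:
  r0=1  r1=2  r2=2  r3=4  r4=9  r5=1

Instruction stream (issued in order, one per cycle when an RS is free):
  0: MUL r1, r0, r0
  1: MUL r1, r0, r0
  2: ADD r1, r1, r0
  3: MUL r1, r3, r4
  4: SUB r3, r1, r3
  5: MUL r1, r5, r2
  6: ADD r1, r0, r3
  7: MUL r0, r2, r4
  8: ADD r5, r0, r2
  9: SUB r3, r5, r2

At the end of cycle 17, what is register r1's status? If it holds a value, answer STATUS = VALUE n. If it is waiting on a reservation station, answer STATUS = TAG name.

  c1: issue MUL r1<-Mul1  regs: r0:1,r1:Mul1,r2:2,r3:4,r4:9,r5:1
  c2: issue MUL r1<-Mul2  regs: r0:1,r1:Mul2,r2:2,r3:4,r4:9,r5:1
  c3: issue ADD r1<-Add1  regs: r0:1,r1:Add1,r2:2,r3:4,r4:9,r5:1
  c4: stall  regs: r0:1,r1:Add1,r2:2,r3:4,r4:9,r5:1
  c5: stall  regs: r0:1,r1:Add1,r2:2,r3:4,r4:9,r5:1
  c6: CDB Mul1=1; issue MUL r1<-Mul1  regs: r0:1,r1:Mul1,r2:2,r3:4,r4:9,r5:1
  c7: CDB Mul2=1; issue SUB r3<-Add2  regs: r0:1,r1:Mul1,r2:2,r3:Add2,r4:9,r5:1
  c8: issue MUL r1<-Mul2  regs: r0:1,r1:Mul2,r2:2,r3:Add2,r4:9,r5:1
  c9: CDB Add1=2; issue ADD r1<-Add1  regs: r0:1,r1:Add1,r2:2,r3:Add2,r4:9,r5:1
  c10: stall  regs: r0:1,r1:Add1,r2:2,r3:Add2,r4:9,r5:1
  c11: CDB Mul1=36; issue MUL r0<-Mul1  regs: r0:Mul1,r1:Add1,r2:2,r3:Add2,r4:9,r5:1
  c12: issue ADD r5<-Add3  regs: r0:Mul1,r1:Add1,r2:2,r3:Add2,r4:9,r5:Add3
  c13: CDB Add2=32; issue SUB r3<-Add2  regs: r0:Mul1,r1:Add1,r2:2,r3:Add2,r4:9,r5:Add3
  c14: CDB Mul2=2  regs: r0:Mul1,r1:Add1,r2:2,r3:Add2,r4:9,r5:Add3
  c15: CDB Add1=33  regs: r0:Mul1,r1:33,r2:2,r3:Add2,r4:9,r5:Add3
  c16: CDB Mul1=18  regs: r0:18,r1:33,r2:2,r3:Add2,r4:9,r5:Add3
  c17: -  regs: r0:18,r1:33,r2:2,r3:Add2,r4:9,r5:Add3

STATUS = VALUE 33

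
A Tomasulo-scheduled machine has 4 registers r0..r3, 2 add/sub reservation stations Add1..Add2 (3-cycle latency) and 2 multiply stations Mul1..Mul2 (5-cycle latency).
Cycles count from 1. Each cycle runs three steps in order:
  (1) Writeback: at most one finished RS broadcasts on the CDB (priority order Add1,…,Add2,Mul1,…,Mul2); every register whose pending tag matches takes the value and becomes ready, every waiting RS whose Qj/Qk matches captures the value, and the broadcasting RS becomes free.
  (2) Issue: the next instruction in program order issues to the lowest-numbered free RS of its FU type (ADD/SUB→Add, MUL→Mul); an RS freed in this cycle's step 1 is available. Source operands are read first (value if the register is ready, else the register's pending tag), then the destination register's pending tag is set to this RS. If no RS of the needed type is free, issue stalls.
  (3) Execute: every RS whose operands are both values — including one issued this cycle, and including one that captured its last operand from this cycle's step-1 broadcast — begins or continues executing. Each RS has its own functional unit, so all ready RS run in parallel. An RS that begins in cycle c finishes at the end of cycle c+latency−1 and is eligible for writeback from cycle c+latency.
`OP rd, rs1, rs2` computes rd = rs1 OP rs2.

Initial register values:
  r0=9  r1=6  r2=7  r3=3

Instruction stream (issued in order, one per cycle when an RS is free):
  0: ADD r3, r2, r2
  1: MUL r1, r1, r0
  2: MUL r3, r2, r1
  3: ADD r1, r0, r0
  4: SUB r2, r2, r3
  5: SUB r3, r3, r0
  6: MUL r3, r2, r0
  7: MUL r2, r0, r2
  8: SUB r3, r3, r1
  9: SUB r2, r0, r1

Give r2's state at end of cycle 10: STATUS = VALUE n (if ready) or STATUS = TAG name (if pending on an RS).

STATUS = TAG Add2

c1: issue ADD r3<-Add1 | r0:9,r1:6,r2:7,r3:Add1
c2: issue MUL r1<-Mul1 | r0:9,r1:Mul1,r2:7,r3:Add1
c3: issue MUL r3<-Mul2 | r0:9,r1:Mul1,r2:7,r3:Mul2
c4: CDB Add1=14; issue ADD r1<-Add1 | r0:9,r1:Add1,r2:7,r3:Mul2
c5: issue SUB r2<-Add2 | r0:9,r1:Add1,r2:Add2,r3:Mul2
c6: stall | r0:9,r1:Add1,r2:Add2,r3:Mul2
c7: CDB Add1=18; issue SUB r3<-Add1 | r0:9,r1:18,r2:Add2,r3:Add1
c8: CDB Mul1=54; issue MUL r3<-Mul1 | r0:9,r1:18,r2:Add2,r3:Mul1
c9: stall | r0:9,r1:18,r2:Add2,r3:Mul1
c10: stall | r0:9,r1:18,r2:Add2,r3:Mul1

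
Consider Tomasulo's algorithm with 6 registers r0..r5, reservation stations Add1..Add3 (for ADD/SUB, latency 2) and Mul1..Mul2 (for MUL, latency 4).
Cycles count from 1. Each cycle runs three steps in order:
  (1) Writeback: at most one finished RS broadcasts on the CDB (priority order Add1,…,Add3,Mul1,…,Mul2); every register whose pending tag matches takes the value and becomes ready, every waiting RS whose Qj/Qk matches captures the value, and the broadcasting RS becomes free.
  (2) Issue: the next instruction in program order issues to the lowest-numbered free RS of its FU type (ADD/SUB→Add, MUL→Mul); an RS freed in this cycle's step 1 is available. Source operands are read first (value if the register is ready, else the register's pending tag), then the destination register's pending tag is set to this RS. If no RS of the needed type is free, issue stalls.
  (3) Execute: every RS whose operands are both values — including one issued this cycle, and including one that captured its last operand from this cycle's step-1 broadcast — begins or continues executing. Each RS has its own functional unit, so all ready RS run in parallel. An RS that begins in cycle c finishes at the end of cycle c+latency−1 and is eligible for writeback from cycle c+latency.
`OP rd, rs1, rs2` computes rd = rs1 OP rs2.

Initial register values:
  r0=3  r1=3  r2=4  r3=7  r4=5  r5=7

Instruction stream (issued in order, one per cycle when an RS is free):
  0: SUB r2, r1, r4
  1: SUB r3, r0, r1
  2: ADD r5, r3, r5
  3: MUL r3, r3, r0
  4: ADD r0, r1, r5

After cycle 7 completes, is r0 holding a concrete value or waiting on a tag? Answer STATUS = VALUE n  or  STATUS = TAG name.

STATUS = TAG Add2

cycle 1: issue SUB r2<-Add1 // r0:3,r1:3,r2:Add1,r3:7,r4:5,r5:7
cycle 2: issue SUB r3<-Add2 // r0:3,r1:3,r2:Add1,r3:Add2,r4:5,r5:7
cycle 3: CDB Add1=-2; issue ADD r5<-Add1 // r0:3,r1:3,r2:-2,r3:Add2,r4:5,r5:Add1
cycle 4: CDB Add2=0; issue MUL r3<-Mul1 // r0:3,r1:3,r2:-2,r3:Mul1,r4:5,r5:Add1
cycle 5: issue ADD r0<-Add2 // r0:Add2,r1:3,r2:-2,r3:Mul1,r4:5,r5:Add1
cycle 6: CDB Add1=7 // r0:Add2,r1:3,r2:-2,r3:Mul1,r4:5,r5:7
cycle 7: - // r0:Add2,r1:3,r2:-2,r3:Mul1,r4:5,r5:7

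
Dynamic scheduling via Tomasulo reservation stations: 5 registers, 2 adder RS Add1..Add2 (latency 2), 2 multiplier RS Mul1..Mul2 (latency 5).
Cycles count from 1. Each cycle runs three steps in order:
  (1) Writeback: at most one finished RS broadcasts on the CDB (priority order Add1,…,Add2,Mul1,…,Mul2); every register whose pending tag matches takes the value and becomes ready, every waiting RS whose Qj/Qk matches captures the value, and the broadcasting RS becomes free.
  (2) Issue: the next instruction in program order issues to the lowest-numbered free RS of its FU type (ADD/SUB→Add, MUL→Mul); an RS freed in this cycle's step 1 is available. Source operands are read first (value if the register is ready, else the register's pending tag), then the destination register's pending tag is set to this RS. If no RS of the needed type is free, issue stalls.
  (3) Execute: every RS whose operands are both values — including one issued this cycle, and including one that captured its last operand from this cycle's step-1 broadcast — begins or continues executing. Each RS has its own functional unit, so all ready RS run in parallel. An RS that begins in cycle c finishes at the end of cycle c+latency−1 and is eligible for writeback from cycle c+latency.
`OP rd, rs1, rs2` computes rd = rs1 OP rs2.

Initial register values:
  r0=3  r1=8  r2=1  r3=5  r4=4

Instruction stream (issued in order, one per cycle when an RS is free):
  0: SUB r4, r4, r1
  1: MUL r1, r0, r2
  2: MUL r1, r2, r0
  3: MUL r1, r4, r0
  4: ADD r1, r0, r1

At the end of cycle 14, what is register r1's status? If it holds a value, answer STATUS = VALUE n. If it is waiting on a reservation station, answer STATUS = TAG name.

STATUS = VALUE -9

c1: issue SUB r4<-Add1 | r0:3,r1:8,r2:1,r3:5,r4:Add1
c2: issue MUL r1<-Mul1 | r0:3,r1:Mul1,r2:1,r3:5,r4:Add1
c3: CDB Add1=-4; issue MUL r1<-Mul2 | r0:3,r1:Mul2,r2:1,r3:5,r4:-4
c4: stall | r0:3,r1:Mul2,r2:1,r3:5,r4:-4
c5: stall | r0:3,r1:Mul2,r2:1,r3:5,r4:-4
c6: stall | r0:3,r1:Mul2,r2:1,r3:5,r4:-4
c7: CDB Mul1=3; issue MUL r1<-Mul1 | r0:3,r1:Mul1,r2:1,r3:5,r4:-4
c8: CDB Mul2=3; issue ADD r1<-Add1 | r0:3,r1:Add1,r2:1,r3:5,r4:-4
c9: - | r0:3,r1:Add1,r2:1,r3:5,r4:-4
c10: - | r0:3,r1:Add1,r2:1,r3:5,r4:-4
c11: - | r0:3,r1:Add1,r2:1,r3:5,r4:-4
c12: CDB Mul1=-12 | r0:3,r1:Add1,r2:1,r3:5,r4:-4
c13: - | r0:3,r1:Add1,r2:1,r3:5,r4:-4
c14: CDB Add1=-9 | r0:3,r1:-9,r2:1,r3:5,r4:-4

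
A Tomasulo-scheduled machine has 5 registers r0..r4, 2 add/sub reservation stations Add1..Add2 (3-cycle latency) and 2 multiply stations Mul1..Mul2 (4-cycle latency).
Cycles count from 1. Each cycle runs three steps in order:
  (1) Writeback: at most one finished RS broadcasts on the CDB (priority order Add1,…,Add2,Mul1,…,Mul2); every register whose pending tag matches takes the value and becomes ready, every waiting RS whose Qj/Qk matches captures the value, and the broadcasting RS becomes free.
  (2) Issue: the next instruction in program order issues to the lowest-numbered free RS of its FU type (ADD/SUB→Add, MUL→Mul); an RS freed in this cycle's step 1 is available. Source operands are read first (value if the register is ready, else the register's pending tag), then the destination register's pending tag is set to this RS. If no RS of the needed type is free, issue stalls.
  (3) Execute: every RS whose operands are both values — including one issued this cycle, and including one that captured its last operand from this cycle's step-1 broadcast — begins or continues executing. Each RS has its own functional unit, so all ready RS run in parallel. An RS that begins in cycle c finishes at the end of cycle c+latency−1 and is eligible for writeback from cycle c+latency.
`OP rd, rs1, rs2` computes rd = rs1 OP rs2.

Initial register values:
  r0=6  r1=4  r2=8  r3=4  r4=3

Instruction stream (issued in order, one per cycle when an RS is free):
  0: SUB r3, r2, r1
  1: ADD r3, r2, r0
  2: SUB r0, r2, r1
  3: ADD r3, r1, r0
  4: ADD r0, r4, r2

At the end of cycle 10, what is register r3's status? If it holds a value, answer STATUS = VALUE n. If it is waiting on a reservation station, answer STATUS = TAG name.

cycle 1: issue SUB r3<-Add1 // r0:6,r1:4,r2:8,r3:Add1,r4:3
cycle 2: issue ADD r3<-Add2 // r0:6,r1:4,r2:8,r3:Add2,r4:3
cycle 3: stall // r0:6,r1:4,r2:8,r3:Add2,r4:3
cycle 4: CDB Add1=4; issue SUB r0<-Add1 // r0:Add1,r1:4,r2:8,r3:Add2,r4:3
cycle 5: CDB Add2=14; issue ADD r3<-Add2 // r0:Add1,r1:4,r2:8,r3:Add2,r4:3
cycle 6: stall // r0:Add1,r1:4,r2:8,r3:Add2,r4:3
cycle 7: CDB Add1=4; issue ADD r0<-Add1 // r0:Add1,r1:4,r2:8,r3:Add2,r4:3
cycle 8: - // r0:Add1,r1:4,r2:8,r3:Add2,r4:3
cycle 9: - // r0:Add1,r1:4,r2:8,r3:Add2,r4:3
cycle 10: CDB Add1=11 // r0:11,r1:4,r2:8,r3:Add2,r4:3

STATUS = TAG Add2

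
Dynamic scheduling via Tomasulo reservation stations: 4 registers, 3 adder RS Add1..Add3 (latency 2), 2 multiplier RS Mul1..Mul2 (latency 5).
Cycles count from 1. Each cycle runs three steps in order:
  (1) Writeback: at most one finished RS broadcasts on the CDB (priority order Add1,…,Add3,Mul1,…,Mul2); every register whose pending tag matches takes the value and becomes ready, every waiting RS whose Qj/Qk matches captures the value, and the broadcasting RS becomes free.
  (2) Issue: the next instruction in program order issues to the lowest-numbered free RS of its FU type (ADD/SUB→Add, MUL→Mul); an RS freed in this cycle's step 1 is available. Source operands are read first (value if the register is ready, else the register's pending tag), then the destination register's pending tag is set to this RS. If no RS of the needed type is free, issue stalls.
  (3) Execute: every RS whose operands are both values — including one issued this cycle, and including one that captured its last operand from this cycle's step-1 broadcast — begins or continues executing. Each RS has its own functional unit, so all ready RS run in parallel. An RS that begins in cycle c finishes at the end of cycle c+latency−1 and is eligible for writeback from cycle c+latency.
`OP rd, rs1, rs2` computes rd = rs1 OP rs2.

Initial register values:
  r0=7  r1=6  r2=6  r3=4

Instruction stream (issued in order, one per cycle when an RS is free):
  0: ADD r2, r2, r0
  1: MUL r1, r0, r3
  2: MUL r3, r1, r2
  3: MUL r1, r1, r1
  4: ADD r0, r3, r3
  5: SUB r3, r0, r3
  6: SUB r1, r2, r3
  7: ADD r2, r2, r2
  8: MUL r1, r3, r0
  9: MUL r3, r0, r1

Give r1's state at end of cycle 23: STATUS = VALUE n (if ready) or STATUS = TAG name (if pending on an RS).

STATUS = VALUE 264992

c1: issue ADD r2<-Add1 | r0:7,r1:6,r2:Add1,r3:4
c2: issue MUL r1<-Mul1 | r0:7,r1:Mul1,r2:Add1,r3:4
c3: CDB Add1=13; issue MUL r3<-Mul2 | r0:7,r1:Mul1,r2:13,r3:Mul2
c4: stall | r0:7,r1:Mul1,r2:13,r3:Mul2
c5: stall | r0:7,r1:Mul1,r2:13,r3:Mul2
c6: stall | r0:7,r1:Mul1,r2:13,r3:Mul2
c7: CDB Mul1=28; issue MUL r1<-Mul1 | r0:7,r1:Mul1,r2:13,r3:Mul2
c8: issue ADD r0<-Add1 | r0:Add1,r1:Mul1,r2:13,r3:Mul2
c9: issue SUB r3<-Add2 | r0:Add1,r1:Mul1,r2:13,r3:Add2
c10: issue SUB r1<-Add3 | r0:Add1,r1:Add3,r2:13,r3:Add2
c11: stall | r0:Add1,r1:Add3,r2:13,r3:Add2
c12: CDB Mul1=784; stall | r0:Add1,r1:Add3,r2:13,r3:Add2
c13: CDB Mul2=364; stall | r0:Add1,r1:Add3,r2:13,r3:Add2
c14: stall | r0:Add1,r1:Add3,r2:13,r3:Add2
c15: CDB Add1=728; issue ADD r2<-Add1 | r0:728,r1:Add3,r2:Add1,r3:Add2
c16: issue MUL r1<-Mul1 | r0:728,r1:Mul1,r2:Add1,r3:Add2
c17: CDB Add1=26; issue MUL r3<-Mul2 | r0:728,r1:Mul1,r2:26,r3:Mul2
c18: CDB Add2=364 | r0:728,r1:Mul1,r2:26,r3:Mul2
c19: - | r0:728,r1:Mul1,r2:26,r3:Mul2
c20: CDB Add3=-351 | r0:728,r1:Mul1,r2:26,r3:Mul2
c21: - | r0:728,r1:Mul1,r2:26,r3:Mul2
c22: - | r0:728,r1:Mul1,r2:26,r3:Mul2
c23: CDB Mul1=264992 | r0:728,r1:264992,r2:26,r3:Mul2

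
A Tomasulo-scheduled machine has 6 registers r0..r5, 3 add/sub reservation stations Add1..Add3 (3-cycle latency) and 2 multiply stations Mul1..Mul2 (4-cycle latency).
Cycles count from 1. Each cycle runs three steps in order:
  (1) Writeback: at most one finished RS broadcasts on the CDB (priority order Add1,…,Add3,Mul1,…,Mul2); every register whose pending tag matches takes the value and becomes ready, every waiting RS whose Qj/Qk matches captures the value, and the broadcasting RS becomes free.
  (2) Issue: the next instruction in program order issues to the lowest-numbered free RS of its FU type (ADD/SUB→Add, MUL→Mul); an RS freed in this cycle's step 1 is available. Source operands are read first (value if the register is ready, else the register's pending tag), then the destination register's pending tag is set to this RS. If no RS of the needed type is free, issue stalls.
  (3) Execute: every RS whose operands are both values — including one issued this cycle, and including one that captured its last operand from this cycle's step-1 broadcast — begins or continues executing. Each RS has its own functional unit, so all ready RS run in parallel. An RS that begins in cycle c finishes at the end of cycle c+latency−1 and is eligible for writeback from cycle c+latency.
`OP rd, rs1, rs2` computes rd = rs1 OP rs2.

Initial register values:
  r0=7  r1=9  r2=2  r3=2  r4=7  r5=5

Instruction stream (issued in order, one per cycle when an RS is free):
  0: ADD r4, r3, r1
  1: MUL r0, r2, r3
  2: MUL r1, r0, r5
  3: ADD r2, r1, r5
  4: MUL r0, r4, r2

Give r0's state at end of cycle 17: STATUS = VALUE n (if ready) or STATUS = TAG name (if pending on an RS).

STATUS = VALUE 275

cycle 1: issue ADD r4<-Add1 // r0:7,r1:9,r2:2,r3:2,r4:Add1,r5:5
cycle 2: issue MUL r0<-Mul1 // r0:Mul1,r1:9,r2:2,r3:2,r4:Add1,r5:5
cycle 3: issue MUL r1<-Mul2 // r0:Mul1,r1:Mul2,r2:2,r3:2,r4:Add1,r5:5
cycle 4: CDB Add1=11; issue ADD r2<-Add1 // r0:Mul1,r1:Mul2,r2:Add1,r3:2,r4:11,r5:5
cycle 5: stall // r0:Mul1,r1:Mul2,r2:Add1,r3:2,r4:11,r5:5
cycle 6: CDB Mul1=4; issue MUL r0<-Mul1 // r0:Mul1,r1:Mul2,r2:Add1,r3:2,r4:11,r5:5
cycle 7: - // r0:Mul1,r1:Mul2,r2:Add1,r3:2,r4:11,r5:5
cycle 8: - // r0:Mul1,r1:Mul2,r2:Add1,r3:2,r4:11,r5:5
cycle 9: - // r0:Mul1,r1:Mul2,r2:Add1,r3:2,r4:11,r5:5
cycle 10: CDB Mul2=20 // r0:Mul1,r1:20,r2:Add1,r3:2,r4:11,r5:5
cycle 11: - // r0:Mul1,r1:20,r2:Add1,r3:2,r4:11,r5:5
cycle 12: - // r0:Mul1,r1:20,r2:Add1,r3:2,r4:11,r5:5
cycle 13: CDB Add1=25 // r0:Mul1,r1:20,r2:25,r3:2,r4:11,r5:5
cycle 14: - // r0:Mul1,r1:20,r2:25,r3:2,r4:11,r5:5
cycle 15: - // r0:Mul1,r1:20,r2:25,r3:2,r4:11,r5:5
cycle 16: - // r0:Mul1,r1:20,r2:25,r3:2,r4:11,r5:5
cycle 17: CDB Mul1=275 // r0:275,r1:20,r2:25,r3:2,r4:11,r5:5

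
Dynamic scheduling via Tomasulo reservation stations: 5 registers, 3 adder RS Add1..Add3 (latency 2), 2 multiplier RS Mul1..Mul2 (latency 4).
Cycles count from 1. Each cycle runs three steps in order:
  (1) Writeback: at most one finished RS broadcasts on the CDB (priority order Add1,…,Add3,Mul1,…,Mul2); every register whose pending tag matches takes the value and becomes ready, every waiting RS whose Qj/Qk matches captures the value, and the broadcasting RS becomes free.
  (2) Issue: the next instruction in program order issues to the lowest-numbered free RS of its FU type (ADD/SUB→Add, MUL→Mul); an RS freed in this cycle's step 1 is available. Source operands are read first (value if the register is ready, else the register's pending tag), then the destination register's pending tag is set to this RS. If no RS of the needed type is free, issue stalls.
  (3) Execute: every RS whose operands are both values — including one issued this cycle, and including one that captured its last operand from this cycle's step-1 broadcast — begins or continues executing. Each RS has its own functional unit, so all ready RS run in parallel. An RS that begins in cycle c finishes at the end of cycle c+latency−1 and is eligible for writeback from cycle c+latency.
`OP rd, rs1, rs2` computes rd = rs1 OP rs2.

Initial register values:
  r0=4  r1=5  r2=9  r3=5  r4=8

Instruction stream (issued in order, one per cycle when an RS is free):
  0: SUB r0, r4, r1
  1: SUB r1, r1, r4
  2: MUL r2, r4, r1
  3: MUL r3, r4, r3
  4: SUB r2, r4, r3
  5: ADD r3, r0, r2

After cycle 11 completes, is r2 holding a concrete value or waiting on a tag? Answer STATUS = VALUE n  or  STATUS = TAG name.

STATUS = VALUE -32

  c1: issue SUB r0<-Add1  regs: r0:Add1,r1:5,r2:9,r3:5,r4:8
  c2: issue SUB r1<-Add2  regs: r0:Add1,r1:Add2,r2:9,r3:5,r4:8
  c3: CDB Add1=3; issue MUL r2<-Mul1  regs: r0:3,r1:Add2,r2:Mul1,r3:5,r4:8
  c4: CDB Add2=-3; issue MUL r3<-Mul2  regs: r0:3,r1:-3,r2:Mul1,r3:Mul2,r4:8
  c5: issue SUB r2<-Add1  regs: r0:3,r1:-3,r2:Add1,r3:Mul2,r4:8
  c6: issue ADD r3<-Add2  regs: r0:3,r1:-3,r2:Add1,r3:Add2,r4:8
  c7: -  regs: r0:3,r1:-3,r2:Add1,r3:Add2,r4:8
  c8: CDB Mul1=-24  regs: r0:3,r1:-3,r2:Add1,r3:Add2,r4:8
  c9: CDB Mul2=40  regs: r0:3,r1:-3,r2:Add1,r3:Add2,r4:8
  c10: -  regs: r0:3,r1:-3,r2:Add1,r3:Add2,r4:8
  c11: CDB Add1=-32  regs: r0:3,r1:-3,r2:-32,r3:Add2,r4:8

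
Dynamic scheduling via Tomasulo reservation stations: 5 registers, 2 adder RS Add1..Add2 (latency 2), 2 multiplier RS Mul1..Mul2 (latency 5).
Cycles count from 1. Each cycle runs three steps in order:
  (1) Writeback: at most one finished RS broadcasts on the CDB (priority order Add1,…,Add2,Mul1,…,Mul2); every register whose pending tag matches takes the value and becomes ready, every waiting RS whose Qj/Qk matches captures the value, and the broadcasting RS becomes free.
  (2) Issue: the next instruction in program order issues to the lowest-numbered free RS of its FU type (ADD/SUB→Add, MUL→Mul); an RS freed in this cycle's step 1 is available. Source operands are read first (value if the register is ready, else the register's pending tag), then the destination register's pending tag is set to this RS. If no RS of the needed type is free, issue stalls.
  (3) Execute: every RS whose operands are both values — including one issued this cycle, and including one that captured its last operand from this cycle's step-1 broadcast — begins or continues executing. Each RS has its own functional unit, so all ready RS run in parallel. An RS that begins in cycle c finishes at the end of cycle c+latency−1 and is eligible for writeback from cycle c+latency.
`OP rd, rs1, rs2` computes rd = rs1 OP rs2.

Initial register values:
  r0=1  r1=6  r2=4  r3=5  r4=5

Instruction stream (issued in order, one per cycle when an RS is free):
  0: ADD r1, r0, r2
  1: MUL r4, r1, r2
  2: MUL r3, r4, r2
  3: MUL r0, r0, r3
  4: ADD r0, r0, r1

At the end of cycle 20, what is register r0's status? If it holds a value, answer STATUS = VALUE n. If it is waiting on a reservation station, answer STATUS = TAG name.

  c1: issue ADD r1<-Add1  regs: r0:1,r1:Add1,r2:4,r3:5,r4:5
  c2: issue MUL r4<-Mul1  regs: r0:1,r1:Add1,r2:4,r3:5,r4:Mul1
  c3: CDB Add1=5; issue MUL r3<-Mul2  regs: r0:1,r1:5,r2:4,r3:Mul2,r4:Mul1
  c4: stall  regs: r0:1,r1:5,r2:4,r3:Mul2,r4:Mul1
  c5: stall  regs: r0:1,r1:5,r2:4,r3:Mul2,r4:Mul1
  c6: stall  regs: r0:1,r1:5,r2:4,r3:Mul2,r4:Mul1
  c7: stall  regs: r0:1,r1:5,r2:4,r3:Mul2,r4:Mul1
  c8: CDB Mul1=20; issue MUL r0<-Mul1  regs: r0:Mul1,r1:5,r2:4,r3:Mul2,r4:20
  c9: issue ADD r0<-Add1  regs: r0:Add1,r1:5,r2:4,r3:Mul2,r4:20
  c10: -  regs: r0:Add1,r1:5,r2:4,r3:Mul2,r4:20
  c11: -  regs: r0:Add1,r1:5,r2:4,r3:Mul2,r4:20
  c12: -  regs: r0:Add1,r1:5,r2:4,r3:Mul2,r4:20
  c13: CDB Mul2=80  regs: r0:Add1,r1:5,r2:4,r3:80,r4:20
  c14: -  regs: r0:Add1,r1:5,r2:4,r3:80,r4:20
  c15: -  regs: r0:Add1,r1:5,r2:4,r3:80,r4:20
  c16: -  regs: r0:Add1,r1:5,r2:4,r3:80,r4:20
  c17: -  regs: r0:Add1,r1:5,r2:4,r3:80,r4:20
  c18: CDB Mul1=80  regs: r0:Add1,r1:5,r2:4,r3:80,r4:20
  c19: -  regs: r0:Add1,r1:5,r2:4,r3:80,r4:20
  c20: CDB Add1=85  regs: r0:85,r1:5,r2:4,r3:80,r4:20

STATUS = VALUE 85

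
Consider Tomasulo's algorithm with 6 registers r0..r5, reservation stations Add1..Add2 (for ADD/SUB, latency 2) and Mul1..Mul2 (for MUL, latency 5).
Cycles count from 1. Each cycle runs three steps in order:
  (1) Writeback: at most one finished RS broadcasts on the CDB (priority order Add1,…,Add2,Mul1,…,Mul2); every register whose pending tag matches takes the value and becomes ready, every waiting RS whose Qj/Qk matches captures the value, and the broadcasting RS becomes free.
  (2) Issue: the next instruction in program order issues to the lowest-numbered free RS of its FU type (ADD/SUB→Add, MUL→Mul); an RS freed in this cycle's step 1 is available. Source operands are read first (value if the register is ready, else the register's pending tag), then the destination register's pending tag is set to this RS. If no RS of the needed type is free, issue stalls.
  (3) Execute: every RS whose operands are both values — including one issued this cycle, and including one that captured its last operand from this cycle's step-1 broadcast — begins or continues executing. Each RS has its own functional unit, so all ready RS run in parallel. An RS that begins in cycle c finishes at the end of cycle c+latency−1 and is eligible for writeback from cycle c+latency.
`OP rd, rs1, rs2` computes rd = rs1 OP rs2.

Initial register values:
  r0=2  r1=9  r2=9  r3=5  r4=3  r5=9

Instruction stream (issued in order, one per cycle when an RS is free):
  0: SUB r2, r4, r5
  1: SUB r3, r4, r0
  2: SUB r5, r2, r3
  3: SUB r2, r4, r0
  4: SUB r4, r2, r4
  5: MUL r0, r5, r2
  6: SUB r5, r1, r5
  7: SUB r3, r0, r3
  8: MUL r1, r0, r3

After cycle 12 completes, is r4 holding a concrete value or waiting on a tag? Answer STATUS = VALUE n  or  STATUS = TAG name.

cycle 1: issue SUB r2<-Add1 // r0:2,r1:9,r2:Add1,r3:5,r4:3,r5:9
cycle 2: issue SUB r3<-Add2 // r0:2,r1:9,r2:Add1,r3:Add2,r4:3,r5:9
cycle 3: CDB Add1=-6; issue SUB r5<-Add1 // r0:2,r1:9,r2:-6,r3:Add2,r4:3,r5:Add1
cycle 4: CDB Add2=1; issue SUB r2<-Add2 // r0:2,r1:9,r2:Add2,r3:1,r4:3,r5:Add1
cycle 5: stall // r0:2,r1:9,r2:Add2,r3:1,r4:3,r5:Add1
cycle 6: CDB Add1=-7; issue SUB r4<-Add1 // r0:2,r1:9,r2:Add2,r3:1,r4:Add1,r5:-7
cycle 7: CDB Add2=1; issue MUL r0<-Mul1 // r0:Mul1,r1:9,r2:1,r3:1,r4:Add1,r5:-7
cycle 8: issue SUB r5<-Add2 // r0:Mul1,r1:9,r2:1,r3:1,r4:Add1,r5:Add2
cycle 9: CDB Add1=-2; issue SUB r3<-Add1 // r0:Mul1,r1:9,r2:1,r3:Add1,r4:-2,r5:Add2
cycle 10: CDB Add2=16; issue MUL r1<-Mul2 // r0:Mul1,r1:Mul2,r2:1,r3:Add1,r4:-2,r5:16
cycle 11: - // r0:Mul1,r1:Mul2,r2:1,r3:Add1,r4:-2,r5:16
cycle 12: CDB Mul1=-7 // r0:-7,r1:Mul2,r2:1,r3:Add1,r4:-2,r5:16

STATUS = VALUE -2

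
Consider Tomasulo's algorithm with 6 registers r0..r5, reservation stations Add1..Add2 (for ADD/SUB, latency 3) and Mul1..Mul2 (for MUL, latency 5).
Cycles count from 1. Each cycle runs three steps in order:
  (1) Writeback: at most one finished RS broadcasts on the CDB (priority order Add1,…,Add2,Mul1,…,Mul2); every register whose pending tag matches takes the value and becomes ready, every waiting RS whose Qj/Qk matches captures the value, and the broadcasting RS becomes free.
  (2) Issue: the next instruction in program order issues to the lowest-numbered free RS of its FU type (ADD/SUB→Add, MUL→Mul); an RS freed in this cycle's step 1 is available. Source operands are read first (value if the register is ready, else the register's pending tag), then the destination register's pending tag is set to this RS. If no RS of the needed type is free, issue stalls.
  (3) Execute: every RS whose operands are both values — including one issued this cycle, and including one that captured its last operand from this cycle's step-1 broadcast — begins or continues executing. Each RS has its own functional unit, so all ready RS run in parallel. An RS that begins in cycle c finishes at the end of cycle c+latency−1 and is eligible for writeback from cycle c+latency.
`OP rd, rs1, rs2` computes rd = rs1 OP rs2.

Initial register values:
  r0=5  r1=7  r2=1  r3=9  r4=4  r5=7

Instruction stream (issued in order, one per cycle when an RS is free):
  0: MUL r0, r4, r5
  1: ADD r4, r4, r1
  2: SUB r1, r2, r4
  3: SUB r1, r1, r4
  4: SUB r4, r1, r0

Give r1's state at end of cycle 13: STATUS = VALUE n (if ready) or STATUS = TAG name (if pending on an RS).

STATUS = VALUE -21

cycle 1: issue MUL r0<-Mul1 // r0:Mul1,r1:7,r2:1,r3:9,r4:4,r5:7
cycle 2: issue ADD r4<-Add1 // r0:Mul1,r1:7,r2:1,r3:9,r4:Add1,r5:7
cycle 3: issue SUB r1<-Add2 // r0:Mul1,r1:Add2,r2:1,r3:9,r4:Add1,r5:7
cycle 4: stall // r0:Mul1,r1:Add2,r2:1,r3:9,r4:Add1,r5:7
cycle 5: CDB Add1=11; issue SUB r1<-Add1 // r0:Mul1,r1:Add1,r2:1,r3:9,r4:11,r5:7
cycle 6: CDB Mul1=28; stall // r0:28,r1:Add1,r2:1,r3:9,r4:11,r5:7
cycle 7: stall // r0:28,r1:Add1,r2:1,r3:9,r4:11,r5:7
cycle 8: CDB Add2=-10; issue SUB r4<-Add2 // r0:28,r1:Add1,r2:1,r3:9,r4:Add2,r5:7
cycle 9: - // r0:28,r1:Add1,r2:1,r3:9,r4:Add2,r5:7
cycle 10: - // r0:28,r1:Add1,r2:1,r3:9,r4:Add2,r5:7
cycle 11: CDB Add1=-21 // r0:28,r1:-21,r2:1,r3:9,r4:Add2,r5:7
cycle 12: - // r0:28,r1:-21,r2:1,r3:9,r4:Add2,r5:7
cycle 13: - // r0:28,r1:-21,r2:1,r3:9,r4:Add2,r5:7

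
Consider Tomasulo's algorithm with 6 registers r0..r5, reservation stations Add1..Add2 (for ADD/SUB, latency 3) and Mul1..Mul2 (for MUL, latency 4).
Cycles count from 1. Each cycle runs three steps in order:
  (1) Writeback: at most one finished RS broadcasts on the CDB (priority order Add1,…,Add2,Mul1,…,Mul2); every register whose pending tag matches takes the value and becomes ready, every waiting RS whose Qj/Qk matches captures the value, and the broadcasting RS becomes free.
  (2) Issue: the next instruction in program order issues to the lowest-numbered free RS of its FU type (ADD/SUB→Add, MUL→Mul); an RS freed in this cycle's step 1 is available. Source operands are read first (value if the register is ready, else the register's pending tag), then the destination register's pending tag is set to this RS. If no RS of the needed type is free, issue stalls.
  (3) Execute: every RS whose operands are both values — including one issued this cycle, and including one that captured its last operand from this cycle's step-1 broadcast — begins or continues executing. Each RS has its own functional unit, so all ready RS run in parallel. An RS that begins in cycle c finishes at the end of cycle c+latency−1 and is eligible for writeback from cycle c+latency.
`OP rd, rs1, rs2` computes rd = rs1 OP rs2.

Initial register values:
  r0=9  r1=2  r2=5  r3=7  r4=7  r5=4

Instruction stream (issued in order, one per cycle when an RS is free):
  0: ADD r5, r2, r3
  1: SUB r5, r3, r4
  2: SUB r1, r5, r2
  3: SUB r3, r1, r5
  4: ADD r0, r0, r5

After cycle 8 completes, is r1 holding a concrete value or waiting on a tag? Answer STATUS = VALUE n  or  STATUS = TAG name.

c1: issue ADD r5<-Add1 | r0:9,r1:2,r2:5,r3:7,r4:7,r5:Add1
c2: issue SUB r5<-Add2 | r0:9,r1:2,r2:5,r3:7,r4:7,r5:Add2
c3: stall | r0:9,r1:2,r2:5,r3:7,r4:7,r5:Add2
c4: CDB Add1=12; issue SUB r1<-Add1 | r0:9,r1:Add1,r2:5,r3:7,r4:7,r5:Add2
c5: CDB Add2=0; issue SUB r3<-Add2 | r0:9,r1:Add1,r2:5,r3:Add2,r4:7,r5:0
c6: stall | r0:9,r1:Add1,r2:5,r3:Add2,r4:7,r5:0
c7: stall | r0:9,r1:Add1,r2:5,r3:Add2,r4:7,r5:0
c8: CDB Add1=-5; issue ADD r0<-Add1 | r0:Add1,r1:-5,r2:5,r3:Add2,r4:7,r5:0

STATUS = VALUE -5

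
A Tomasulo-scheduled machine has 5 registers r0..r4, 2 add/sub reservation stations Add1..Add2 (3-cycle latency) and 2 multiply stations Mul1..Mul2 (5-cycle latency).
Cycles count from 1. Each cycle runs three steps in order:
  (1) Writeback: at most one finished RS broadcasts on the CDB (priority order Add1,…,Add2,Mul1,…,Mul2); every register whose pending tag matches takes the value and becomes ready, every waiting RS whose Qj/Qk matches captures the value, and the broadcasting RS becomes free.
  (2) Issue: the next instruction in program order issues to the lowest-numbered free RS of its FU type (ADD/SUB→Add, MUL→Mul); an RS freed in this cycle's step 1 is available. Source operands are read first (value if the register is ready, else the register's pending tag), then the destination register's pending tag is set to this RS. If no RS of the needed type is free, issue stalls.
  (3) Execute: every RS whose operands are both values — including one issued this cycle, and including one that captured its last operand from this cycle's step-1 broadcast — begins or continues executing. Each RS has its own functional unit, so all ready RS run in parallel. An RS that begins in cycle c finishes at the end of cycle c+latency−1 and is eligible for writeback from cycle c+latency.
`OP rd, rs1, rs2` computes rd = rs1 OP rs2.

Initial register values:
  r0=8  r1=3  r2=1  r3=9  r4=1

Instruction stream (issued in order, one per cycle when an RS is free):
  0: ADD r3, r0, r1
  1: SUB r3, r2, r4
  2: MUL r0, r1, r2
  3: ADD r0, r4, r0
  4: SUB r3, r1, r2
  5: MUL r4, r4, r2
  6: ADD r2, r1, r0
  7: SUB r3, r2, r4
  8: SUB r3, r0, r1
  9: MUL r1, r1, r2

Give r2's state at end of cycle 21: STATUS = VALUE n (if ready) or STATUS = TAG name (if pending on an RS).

cycle 1: issue ADD r3<-Add1 // r0:8,r1:3,r2:1,r3:Add1,r4:1
cycle 2: issue SUB r3<-Add2 // r0:8,r1:3,r2:1,r3:Add2,r4:1
cycle 3: issue MUL r0<-Mul1 // r0:Mul1,r1:3,r2:1,r3:Add2,r4:1
cycle 4: CDB Add1=11; issue ADD r0<-Add1 // r0:Add1,r1:3,r2:1,r3:Add2,r4:1
cycle 5: CDB Add2=0; issue SUB r3<-Add2 // r0:Add1,r1:3,r2:1,r3:Add2,r4:1
cycle 6: issue MUL r4<-Mul2 // r0:Add1,r1:3,r2:1,r3:Add2,r4:Mul2
cycle 7: stall // r0:Add1,r1:3,r2:1,r3:Add2,r4:Mul2
cycle 8: CDB Add2=2; issue ADD r2<-Add2 // r0:Add1,r1:3,r2:Add2,r3:2,r4:Mul2
cycle 9: CDB Mul1=3; stall // r0:Add1,r1:3,r2:Add2,r3:2,r4:Mul2
cycle 10: stall // r0:Add1,r1:3,r2:Add2,r3:2,r4:Mul2
cycle 11: CDB Mul2=1; stall // r0:Add1,r1:3,r2:Add2,r3:2,r4:1
cycle 12: CDB Add1=4; issue SUB r3<-Add1 // r0:4,r1:3,r2:Add2,r3:Add1,r4:1
cycle 13: stall // r0:4,r1:3,r2:Add2,r3:Add1,r4:1
cycle 14: stall // r0:4,r1:3,r2:Add2,r3:Add1,r4:1
cycle 15: CDB Add2=7; issue SUB r3<-Add2 // r0:4,r1:3,r2:7,r3:Add2,r4:1
cycle 16: issue MUL r1<-Mul1 // r0:4,r1:Mul1,r2:7,r3:Add2,r4:1
cycle 17: - // r0:4,r1:Mul1,r2:7,r3:Add2,r4:1
cycle 18: CDB Add1=6 // r0:4,r1:Mul1,r2:7,r3:Add2,r4:1
cycle 19: CDB Add2=1 // r0:4,r1:Mul1,r2:7,r3:1,r4:1
cycle 20: - // r0:4,r1:Mul1,r2:7,r3:1,r4:1
cycle 21: CDB Mul1=21 // r0:4,r1:21,r2:7,r3:1,r4:1

STATUS = VALUE 7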